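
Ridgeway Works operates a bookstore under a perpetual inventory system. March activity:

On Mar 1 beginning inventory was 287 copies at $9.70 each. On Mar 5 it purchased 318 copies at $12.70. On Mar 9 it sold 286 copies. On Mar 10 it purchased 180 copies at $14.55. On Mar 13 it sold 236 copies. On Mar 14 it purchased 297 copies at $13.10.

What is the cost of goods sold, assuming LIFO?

COGS = $6,890.40

Mar 9, 286 sold [LIFO — newest first]: 286 @ $12.70 = $3,632.20
Mar 13, 236 sold [LIFO — newest first]: 180 @ $14.55 + 32 @ $12.70 + 24 @ $9.70 = $3,258.20
Total COGS = $3,632.20 + $3,258.20 = $6,890.40
Ending inventory: 263 @ $9.70 + 297 @ $13.10 = $6,441.80
Check: goods available $13,332.20 = COGS $6,890.40 + ending $6,441.80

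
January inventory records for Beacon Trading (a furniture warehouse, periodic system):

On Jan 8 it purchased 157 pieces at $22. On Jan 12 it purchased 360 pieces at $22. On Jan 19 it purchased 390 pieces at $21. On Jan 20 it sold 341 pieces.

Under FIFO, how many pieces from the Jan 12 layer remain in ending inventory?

Jan 20, 341 sold [FIFO — oldest first]: 157 @ $22 + 184 @ $22 = $7,502
Ending inventory: 176 @ $22 + 390 @ $21 = $12,062

176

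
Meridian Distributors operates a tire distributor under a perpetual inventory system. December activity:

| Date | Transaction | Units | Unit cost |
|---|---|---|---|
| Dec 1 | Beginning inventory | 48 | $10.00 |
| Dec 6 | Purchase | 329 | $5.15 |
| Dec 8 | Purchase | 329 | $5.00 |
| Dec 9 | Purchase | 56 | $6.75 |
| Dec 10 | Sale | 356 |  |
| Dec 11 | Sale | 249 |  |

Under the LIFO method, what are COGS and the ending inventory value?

COGS = $3,156.00; ending inventory = $1,041.35

Dec 10, 356 sold [LIFO — newest first]: 56 @ $6.75 + 300 @ $5.00 = $1,878.00
Dec 11, 249 sold [LIFO — newest first]: 29 @ $5.00 + 220 @ $5.15 = $1,278.00
Total COGS = $1,878.00 + $1,278.00 = $3,156.00
Ending inventory: 48 @ $10.00 + 109 @ $5.15 = $1,041.35
Check: goods available $4,197.35 = COGS $3,156.00 + ending $1,041.35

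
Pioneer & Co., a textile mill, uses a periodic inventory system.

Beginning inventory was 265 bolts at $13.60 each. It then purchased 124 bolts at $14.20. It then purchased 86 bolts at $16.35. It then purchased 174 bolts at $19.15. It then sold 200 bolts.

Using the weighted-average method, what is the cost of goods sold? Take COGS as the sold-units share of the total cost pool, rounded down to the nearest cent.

Sale 1, sell 200: 200/649 × $10,103.00 → $3,113.40
Ending inventory (cost pool remaining) = $6,989.60

COGS = $3,113.40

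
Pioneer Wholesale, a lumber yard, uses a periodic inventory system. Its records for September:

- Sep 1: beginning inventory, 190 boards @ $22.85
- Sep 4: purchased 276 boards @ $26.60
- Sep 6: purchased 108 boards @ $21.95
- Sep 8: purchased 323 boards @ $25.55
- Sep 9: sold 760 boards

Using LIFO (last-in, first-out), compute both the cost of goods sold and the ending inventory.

COGS = $19,175.90; ending inventory = $3,130.45

Sep 9, 760 sold [LIFO — newest first]: 323 @ $25.55 + 108 @ $21.95 + 276 @ $26.60 + 53 @ $22.85 = $19,175.90
Ending inventory: 137 @ $22.85 = $3,130.45
Check: goods available $22,306.35 = COGS $19,175.90 + ending $3,130.45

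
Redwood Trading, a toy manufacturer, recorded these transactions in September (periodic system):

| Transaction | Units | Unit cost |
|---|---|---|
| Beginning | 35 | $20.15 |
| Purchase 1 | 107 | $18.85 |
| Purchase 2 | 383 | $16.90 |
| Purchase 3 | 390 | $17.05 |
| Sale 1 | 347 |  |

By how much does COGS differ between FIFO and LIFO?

$270.35

FIFO COGS: 35 @ $20.15 + 107 @ $18.85 + 205 @ $16.90 = $6,186.70
LIFO COGS: 347 @ $17.05 = $5,916.35
Difference = |$6,186.70 − $5,916.35| = $270.35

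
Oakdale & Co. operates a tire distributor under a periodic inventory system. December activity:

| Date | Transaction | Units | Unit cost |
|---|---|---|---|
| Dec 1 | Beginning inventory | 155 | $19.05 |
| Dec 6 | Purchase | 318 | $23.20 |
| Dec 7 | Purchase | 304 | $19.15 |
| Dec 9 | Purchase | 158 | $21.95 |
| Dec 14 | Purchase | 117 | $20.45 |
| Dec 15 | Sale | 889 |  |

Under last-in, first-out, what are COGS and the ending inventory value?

Dec 15, 889 sold [LIFO — newest first]: 117 @ $20.45 + 158 @ $21.95 + 304 @ $19.15 + 310 @ $23.20 = $18,874.35
Ending inventory: 155 @ $19.05 + 8 @ $23.20 = $3,138.35
Check: goods available $22,012.70 = COGS $18,874.35 + ending $3,138.35

COGS = $18,874.35; ending inventory = $3,138.35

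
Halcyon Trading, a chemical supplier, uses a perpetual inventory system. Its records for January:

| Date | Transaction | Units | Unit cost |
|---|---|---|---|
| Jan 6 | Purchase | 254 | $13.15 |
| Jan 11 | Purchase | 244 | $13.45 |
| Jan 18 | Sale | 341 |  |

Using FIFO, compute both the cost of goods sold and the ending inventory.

COGS = $4,510.25; ending inventory = $2,111.65

Jan 18, 341 sold [FIFO — oldest first]: 254 @ $13.15 + 87 @ $13.45 = $4,510.25
Ending inventory: 157 @ $13.45 = $2,111.65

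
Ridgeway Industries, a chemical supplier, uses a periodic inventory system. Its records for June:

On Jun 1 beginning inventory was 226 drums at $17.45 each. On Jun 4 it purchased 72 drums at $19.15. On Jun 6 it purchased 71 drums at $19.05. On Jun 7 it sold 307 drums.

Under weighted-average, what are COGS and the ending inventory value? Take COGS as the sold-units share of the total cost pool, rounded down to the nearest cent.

COGS = $5,553.49; ending inventory = $1,121.56

Jun 7, sell 307: 307/369 × $6,675.05 → $5,553.49
Ending inventory (cost pool remaining) = $1,121.56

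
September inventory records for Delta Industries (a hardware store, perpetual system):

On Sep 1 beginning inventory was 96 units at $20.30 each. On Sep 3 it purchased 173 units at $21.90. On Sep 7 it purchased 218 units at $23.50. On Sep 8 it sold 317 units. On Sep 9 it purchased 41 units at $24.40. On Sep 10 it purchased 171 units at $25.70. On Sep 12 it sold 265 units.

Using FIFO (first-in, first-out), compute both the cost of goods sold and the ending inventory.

Sep 8, 317 sold [FIFO — oldest first]: 96 @ $20.30 + 173 @ $21.90 + 48 @ $23.50 = $6,865.50
Sep 12, 265 sold [FIFO — oldest first]: 170 @ $23.50 + 41 @ $24.40 + 54 @ $25.70 = $6,383.20
Total COGS = $6,865.50 + $6,383.20 = $13,248.70
Ending inventory: 117 @ $25.70 = $3,006.90
Check: goods available $16,255.60 = COGS $13,248.70 + ending $3,006.90

COGS = $13,248.70; ending inventory = $3,006.90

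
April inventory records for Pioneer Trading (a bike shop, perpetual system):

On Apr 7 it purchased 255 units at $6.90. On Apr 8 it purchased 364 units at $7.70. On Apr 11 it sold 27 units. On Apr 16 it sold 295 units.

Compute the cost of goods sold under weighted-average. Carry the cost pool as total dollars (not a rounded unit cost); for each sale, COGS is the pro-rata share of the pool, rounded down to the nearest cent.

COGS = $2,373.27

After Apr 7: 255 on hand, pool $1,759.50 (≈ $6.9000 each)
After Apr 8: 619 on hand, pool $4,562.30 (≈ $7.3704 each)
Apr 11, sell 27: 27/619 × $4,562.30 → $199.00
Apr 16, sell 295: 295/592 × $4,363.30 → $2,174.27
Total COGS = $199.00 + $2,174.27 = $2,373.27
Ending inventory (cost pool remaining) = $2,189.03
Check: goods available $4,562.30 = COGS $2,373.27 + ending $2,189.03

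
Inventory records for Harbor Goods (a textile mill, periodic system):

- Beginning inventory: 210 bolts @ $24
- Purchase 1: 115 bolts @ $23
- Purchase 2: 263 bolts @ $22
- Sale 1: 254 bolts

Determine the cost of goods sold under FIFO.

Sale 1 (254) [FIFO — oldest first]: 210 @ $24 + 44 @ $23 = $6,052
Ending inventory: 71 @ $23 + 263 @ $22 = $7,419
Check: goods available $13,471 = COGS $6,052 + ending $7,419

COGS = $6,052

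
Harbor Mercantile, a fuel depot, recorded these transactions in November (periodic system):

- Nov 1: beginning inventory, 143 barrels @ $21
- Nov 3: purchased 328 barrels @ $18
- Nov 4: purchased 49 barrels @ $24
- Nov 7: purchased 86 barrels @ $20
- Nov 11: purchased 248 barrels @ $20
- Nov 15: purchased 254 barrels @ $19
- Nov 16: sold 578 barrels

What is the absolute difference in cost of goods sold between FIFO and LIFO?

$63

FIFO COGS: 143 @ $21 + 328 @ $18 + 49 @ $24 + 58 @ $20 = $11,243
LIFO COGS: 254 @ $19 + 248 @ $20 + 76 @ $20 = $11,306
Difference = |$11,243 − $11,306| = $63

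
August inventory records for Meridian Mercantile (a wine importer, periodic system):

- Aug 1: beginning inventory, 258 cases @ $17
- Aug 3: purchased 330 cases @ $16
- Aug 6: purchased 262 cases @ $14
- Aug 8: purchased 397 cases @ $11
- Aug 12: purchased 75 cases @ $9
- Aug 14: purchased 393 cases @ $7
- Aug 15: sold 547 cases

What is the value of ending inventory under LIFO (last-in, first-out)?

Ending inventory = $16,832

Aug 15, 547 sold [LIFO — newest first]: 393 @ $7 + 75 @ $9 + 79 @ $11 = $4,295
Ending inventory: 258 @ $17 + 330 @ $16 + 262 @ $14 + 318 @ $11 = $16,832
Check: goods available $21,127 = COGS $4,295 + ending $16,832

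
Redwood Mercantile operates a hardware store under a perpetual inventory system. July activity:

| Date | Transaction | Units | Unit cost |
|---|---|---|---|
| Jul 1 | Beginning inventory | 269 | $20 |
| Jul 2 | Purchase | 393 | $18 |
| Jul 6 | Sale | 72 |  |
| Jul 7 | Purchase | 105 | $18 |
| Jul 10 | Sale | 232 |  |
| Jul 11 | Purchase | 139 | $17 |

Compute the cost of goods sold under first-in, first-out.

Jul 6, 72 sold [FIFO — oldest first]: 72 @ $20 = $1,440
Jul 10, 232 sold [FIFO — oldest first]: 197 @ $20 + 35 @ $18 = $4,570
Total COGS = $1,440 + $4,570 = $6,010
Ending inventory: 358 @ $18 + 105 @ $18 + 139 @ $17 = $10,697

COGS = $6,010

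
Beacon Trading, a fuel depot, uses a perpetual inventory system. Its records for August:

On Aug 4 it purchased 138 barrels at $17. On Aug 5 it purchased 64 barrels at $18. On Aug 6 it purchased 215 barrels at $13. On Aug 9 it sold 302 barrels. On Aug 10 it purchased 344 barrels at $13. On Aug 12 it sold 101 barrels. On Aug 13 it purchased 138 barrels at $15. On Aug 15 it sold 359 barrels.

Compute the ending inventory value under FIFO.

Aug 9, 302 sold [FIFO — oldest first]: 138 @ $17 + 64 @ $18 + 100 @ $13 = $4,798
Aug 12, 101 sold [FIFO — oldest first]: 101 @ $13 = $1,313
Aug 15, 359 sold [FIFO — oldest first]: 14 @ $13 + 344 @ $13 + 1 @ $15 = $4,669
Total COGS = $4,798 + $1,313 + $4,669 = $10,780
Ending inventory: 137 @ $15 = $2,055

Ending inventory = $2,055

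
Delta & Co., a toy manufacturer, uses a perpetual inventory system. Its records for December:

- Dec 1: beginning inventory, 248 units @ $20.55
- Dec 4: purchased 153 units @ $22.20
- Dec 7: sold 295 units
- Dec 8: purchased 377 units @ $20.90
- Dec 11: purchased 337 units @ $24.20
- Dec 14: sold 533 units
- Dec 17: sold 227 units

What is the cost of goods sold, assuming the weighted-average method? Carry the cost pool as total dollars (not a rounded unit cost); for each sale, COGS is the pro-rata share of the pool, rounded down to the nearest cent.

After Dec 1: 248 on hand, pool $5,096.40 (≈ $20.5500 each)
After Dec 4: 401 on hand, pool $8,493.00 (≈ $21.1796 each)
Dec 7, sell 295: 295/401 × $8,493.00 → $6,247.96
After Dec 8: 483 on hand, pool $10,124.34 (≈ $20.9614 each)
After Dec 11: 820 on hand, pool $18,279.74 (≈ $22.2924 each)
Dec 14, sell 533: 533/820 × $18,279.74 → $11,881.83
Dec 17, sell 227: 227/287 × $6,397.91 → $5,060.36
Total COGS = $6,247.96 + $11,881.83 + $5,060.36 = $23,190.15
Ending inventory (cost pool remaining) = $1,337.55

COGS = $23,190.15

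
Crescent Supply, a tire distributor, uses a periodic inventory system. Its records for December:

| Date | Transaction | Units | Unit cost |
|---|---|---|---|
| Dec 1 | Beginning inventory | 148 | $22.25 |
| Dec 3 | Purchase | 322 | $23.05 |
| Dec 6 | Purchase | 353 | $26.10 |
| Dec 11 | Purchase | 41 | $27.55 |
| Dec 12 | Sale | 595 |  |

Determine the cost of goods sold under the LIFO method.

COGS = $14,975.90

Dec 12, 595 sold [LIFO — newest first]: 41 @ $27.55 + 353 @ $26.10 + 201 @ $23.05 = $14,975.90
Ending inventory: 148 @ $22.25 + 121 @ $23.05 = $6,082.05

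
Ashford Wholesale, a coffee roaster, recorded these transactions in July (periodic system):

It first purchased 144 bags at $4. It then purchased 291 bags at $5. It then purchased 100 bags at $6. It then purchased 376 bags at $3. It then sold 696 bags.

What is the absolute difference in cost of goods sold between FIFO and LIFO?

FIFO COGS: 144 @ $4 + 291 @ $5 + 100 @ $6 + 161 @ $3 = $3,114
LIFO COGS: 376 @ $3 + 100 @ $6 + 220 @ $5 = $2,828
Difference = |$3,114 − $2,828| = $286

$286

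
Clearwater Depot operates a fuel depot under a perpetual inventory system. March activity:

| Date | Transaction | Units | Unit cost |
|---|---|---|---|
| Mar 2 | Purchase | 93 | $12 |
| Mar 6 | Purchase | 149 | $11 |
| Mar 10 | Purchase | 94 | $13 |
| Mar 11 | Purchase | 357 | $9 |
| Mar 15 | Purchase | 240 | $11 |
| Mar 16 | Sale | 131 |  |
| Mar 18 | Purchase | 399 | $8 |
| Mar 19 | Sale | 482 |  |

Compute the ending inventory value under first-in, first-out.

Mar 16, 131 sold [FIFO — oldest first]: 93 @ $12 + 38 @ $11 = $1,534
Mar 19, 482 sold [FIFO — oldest first]: 111 @ $11 + 94 @ $13 + 277 @ $9 = $4,936
Total COGS = $1,534 + $4,936 = $6,470
Ending inventory: 80 @ $9 + 240 @ $11 + 399 @ $8 = $6,552

Ending inventory = $6,552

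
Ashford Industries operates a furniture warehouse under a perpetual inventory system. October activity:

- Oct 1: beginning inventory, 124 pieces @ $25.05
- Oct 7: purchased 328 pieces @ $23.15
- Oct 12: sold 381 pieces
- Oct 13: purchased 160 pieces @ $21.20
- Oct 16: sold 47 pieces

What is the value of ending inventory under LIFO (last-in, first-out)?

Ending inventory = $4,174.15

Oct 12, 381 sold [LIFO — newest first]: 328 @ $23.15 + 53 @ $25.05 = $8,920.85
Oct 16, 47 sold [LIFO — newest first]: 47 @ $21.20 = $996.40
Total COGS = $8,920.85 + $996.40 = $9,917.25
Ending inventory: 71 @ $25.05 + 113 @ $21.20 = $4,174.15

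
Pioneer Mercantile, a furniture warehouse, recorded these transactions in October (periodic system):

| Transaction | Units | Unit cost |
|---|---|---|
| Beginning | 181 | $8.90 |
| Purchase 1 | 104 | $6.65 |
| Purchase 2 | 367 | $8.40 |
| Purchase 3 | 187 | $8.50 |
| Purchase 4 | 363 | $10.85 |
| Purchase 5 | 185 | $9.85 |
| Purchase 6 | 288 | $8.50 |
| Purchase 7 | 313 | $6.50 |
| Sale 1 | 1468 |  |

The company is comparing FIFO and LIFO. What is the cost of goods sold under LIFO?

COGS = $12,941.60

FIFO COGS: 181 @ $8.90 + 104 @ $6.65 + 367 @ $8.40 + 187 @ $8.50 + 363 @ $10.85 + 185 @ $9.85 + 81 @ $8.50 = $13,424.10
LIFO COGS: 313 @ $6.50 + 288 @ $8.50 + 185 @ $9.85 + 363 @ $10.85 + 187 @ $8.50 + 132 @ $8.40 = $12,941.60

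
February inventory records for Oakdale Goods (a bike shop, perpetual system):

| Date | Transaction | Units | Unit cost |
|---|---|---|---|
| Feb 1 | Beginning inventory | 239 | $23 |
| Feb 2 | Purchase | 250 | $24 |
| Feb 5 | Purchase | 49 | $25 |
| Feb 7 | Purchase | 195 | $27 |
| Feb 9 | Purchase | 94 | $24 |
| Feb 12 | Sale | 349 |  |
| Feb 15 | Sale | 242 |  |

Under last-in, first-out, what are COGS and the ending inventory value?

Feb 12, 349 sold [LIFO — newest first]: 94 @ $24 + 195 @ $27 + 49 @ $25 + 11 @ $24 = $9,010
Feb 15, 242 sold [LIFO — newest first]: 239 @ $24 + 3 @ $23 = $5,805
Total COGS = $9,010 + $5,805 = $14,815
Ending inventory: 236 @ $23 = $5,428
Check: goods available $20,243 = COGS $14,815 + ending $5,428

COGS = $14,815; ending inventory = $5,428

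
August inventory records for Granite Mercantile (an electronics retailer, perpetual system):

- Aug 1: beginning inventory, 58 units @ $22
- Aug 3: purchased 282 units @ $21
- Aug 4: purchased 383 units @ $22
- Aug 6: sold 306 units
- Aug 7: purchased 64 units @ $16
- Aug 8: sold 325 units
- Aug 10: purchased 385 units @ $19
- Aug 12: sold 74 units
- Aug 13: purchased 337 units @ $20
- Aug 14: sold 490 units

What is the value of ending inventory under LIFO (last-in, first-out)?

Aug 6, 306 sold [LIFO — newest first]: 306 @ $22 = $6,732
Aug 8, 325 sold [LIFO — newest first]: 64 @ $16 + 77 @ $22 + 184 @ $21 = $6,582
Aug 12, 74 sold [LIFO — newest first]: 74 @ $19 = $1,406
Aug 14, 490 sold [LIFO — newest first]: 337 @ $20 + 153 @ $19 = $9,647
Total COGS = $6,732 + $6,582 + $1,406 + $9,647 = $24,367
Ending inventory: 58 @ $22 + 98 @ $21 + 158 @ $19 = $6,336

Ending inventory = $6,336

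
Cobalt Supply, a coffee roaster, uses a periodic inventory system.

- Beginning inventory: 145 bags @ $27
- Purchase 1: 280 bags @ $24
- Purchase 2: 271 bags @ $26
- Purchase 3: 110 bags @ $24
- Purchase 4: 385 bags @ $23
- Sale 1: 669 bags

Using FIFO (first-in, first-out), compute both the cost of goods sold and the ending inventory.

Sale 1 (669) [FIFO — oldest first]: 145 @ $27 + 280 @ $24 + 244 @ $26 = $16,979
Ending inventory: 27 @ $26 + 110 @ $24 + 385 @ $23 = $12,197
Check: goods available $29,176 = COGS $16,979 + ending $12,197

COGS = $16,979; ending inventory = $12,197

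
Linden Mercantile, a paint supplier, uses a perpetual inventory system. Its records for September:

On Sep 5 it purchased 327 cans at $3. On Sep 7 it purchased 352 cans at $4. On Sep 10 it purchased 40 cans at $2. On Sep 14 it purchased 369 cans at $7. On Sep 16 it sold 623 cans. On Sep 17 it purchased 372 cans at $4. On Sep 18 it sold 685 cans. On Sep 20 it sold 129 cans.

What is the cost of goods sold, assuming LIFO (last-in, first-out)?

COGS = $6,471

Sep 16, 623 sold [LIFO — newest first]: 369 @ $7 + 40 @ $2 + 214 @ $4 = $3,519
Sep 18, 685 sold [LIFO — newest first]: 372 @ $4 + 138 @ $4 + 175 @ $3 = $2,565
Sep 20, 129 sold [LIFO — newest first]: 129 @ $3 = $387
Total COGS = $3,519 + $2,565 + $387 = $6,471
Ending inventory: 23 @ $3 = $69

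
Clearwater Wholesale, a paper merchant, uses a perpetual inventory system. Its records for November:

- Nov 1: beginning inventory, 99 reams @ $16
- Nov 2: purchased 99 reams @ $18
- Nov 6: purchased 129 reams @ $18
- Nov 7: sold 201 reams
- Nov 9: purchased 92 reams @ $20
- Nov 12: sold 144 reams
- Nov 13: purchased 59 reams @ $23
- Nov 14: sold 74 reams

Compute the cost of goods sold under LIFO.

COGS = $7,941

Nov 7, 201 sold [LIFO — newest first]: 129 @ $18 + 72 @ $18 = $3,618
Nov 12, 144 sold [LIFO — newest first]: 92 @ $20 + 27 @ $18 + 25 @ $16 = $2,726
Nov 14, 74 sold [LIFO — newest first]: 59 @ $23 + 15 @ $16 = $1,597
Total COGS = $3,618 + $2,726 + $1,597 = $7,941
Ending inventory: 59 @ $16 = $944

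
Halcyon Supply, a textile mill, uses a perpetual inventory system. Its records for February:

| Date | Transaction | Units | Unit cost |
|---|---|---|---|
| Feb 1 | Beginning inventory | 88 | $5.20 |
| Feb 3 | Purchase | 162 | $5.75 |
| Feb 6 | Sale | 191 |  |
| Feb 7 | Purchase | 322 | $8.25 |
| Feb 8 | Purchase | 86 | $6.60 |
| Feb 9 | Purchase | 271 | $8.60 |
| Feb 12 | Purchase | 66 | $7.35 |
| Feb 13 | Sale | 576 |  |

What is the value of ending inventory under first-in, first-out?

Feb 6, 191 sold [FIFO — oldest first]: 88 @ $5.20 + 103 @ $5.75 = $1,049.85
Feb 13, 576 sold [FIFO — oldest first]: 59 @ $5.75 + 322 @ $8.25 + 86 @ $6.60 + 109 @ $8.60 = $4,500.75
Total COGS = $1,049.85 + $4,500.75 = $5,550.60
Ending inventory: 162 @ $8.60 + 66 @ $7.35 = $1,878.30
Check: goods available $7,428.90 = COGS $5,550.60 + ending $1,878.30

Ending inventory = $1,878.30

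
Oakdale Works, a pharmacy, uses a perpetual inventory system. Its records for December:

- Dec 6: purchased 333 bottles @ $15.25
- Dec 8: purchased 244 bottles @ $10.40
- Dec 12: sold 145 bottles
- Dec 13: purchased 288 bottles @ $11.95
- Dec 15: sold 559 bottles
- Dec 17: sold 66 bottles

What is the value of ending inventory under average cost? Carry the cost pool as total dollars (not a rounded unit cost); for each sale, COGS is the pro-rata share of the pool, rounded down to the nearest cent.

After Dec 6: 333 on hand, pool $5,078.25 (≈ $15.2500 each)
After Dec 8: 577 on hand, pool $7,615.85 (≈ $13.1990 each)
Dec 12, sell 145: 145/577 × $7,615.85 → $1,913.86
After Dec 13: 720 on hand, pool $9,143.59 (≈ $12.6994 each)
Dec 15, sell 559: 559/720 × $9,143.59 → $7,098.98
Dec 17, sell 66: 66/161 × $2,044.61 → $838.16
Total COGS = $1,913.86 + $7,098.98 + $838.16 = $9,851.00
Ending inventory (cost pool remaining) = $1,206.45

Ending inventory = $1,206.45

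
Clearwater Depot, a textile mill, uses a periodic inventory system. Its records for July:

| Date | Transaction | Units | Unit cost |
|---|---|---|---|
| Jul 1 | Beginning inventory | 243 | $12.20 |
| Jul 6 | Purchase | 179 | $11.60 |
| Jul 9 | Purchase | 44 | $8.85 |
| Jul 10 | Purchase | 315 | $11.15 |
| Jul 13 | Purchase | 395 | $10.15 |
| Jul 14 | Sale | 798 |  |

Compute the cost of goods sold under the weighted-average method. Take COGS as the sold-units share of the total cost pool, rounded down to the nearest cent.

Jul 14, sell 798: 798/1176 × $12,951.90 → $8,788.78
Ending inventory (cost pool remaining) = $4,163.12
Check: goods available $12,951.90 = COGS $8,788.78 + ending $4,163.12

COGS = $8,788.78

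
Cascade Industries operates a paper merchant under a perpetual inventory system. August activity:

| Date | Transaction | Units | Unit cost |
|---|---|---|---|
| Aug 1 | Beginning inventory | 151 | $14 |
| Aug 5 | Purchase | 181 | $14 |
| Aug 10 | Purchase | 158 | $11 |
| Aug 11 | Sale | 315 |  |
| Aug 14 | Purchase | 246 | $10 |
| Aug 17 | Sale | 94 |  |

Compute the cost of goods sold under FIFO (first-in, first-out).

COGS = $5,495

Aug 11, 315 sold [FIFO — oldest first]: 151 @ $14 + 164 @ $14 = $4,410
Aug 17, 94 sold [FIFO — oldest first]: 17 @ $14 + 77 @ $11 = $1,085
Total COGS = $4,410 + $1,085 = $5,495
Ending inventory: 81 @ $11 + 246 @ $10 = $3,351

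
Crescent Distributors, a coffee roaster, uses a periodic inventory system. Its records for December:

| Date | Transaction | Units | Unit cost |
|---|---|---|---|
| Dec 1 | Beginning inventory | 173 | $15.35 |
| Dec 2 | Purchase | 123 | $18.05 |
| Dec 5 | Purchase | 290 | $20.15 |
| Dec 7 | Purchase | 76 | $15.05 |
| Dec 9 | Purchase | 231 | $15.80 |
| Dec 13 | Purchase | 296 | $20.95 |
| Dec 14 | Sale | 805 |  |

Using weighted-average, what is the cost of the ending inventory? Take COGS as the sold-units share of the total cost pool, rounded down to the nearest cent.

Ending inventory = $7,012.77

Dec 14, sell 805: 805/1189 × $21,714.00 → $14,701.23
Ending inventory (cost pool remaining) = $7,012.77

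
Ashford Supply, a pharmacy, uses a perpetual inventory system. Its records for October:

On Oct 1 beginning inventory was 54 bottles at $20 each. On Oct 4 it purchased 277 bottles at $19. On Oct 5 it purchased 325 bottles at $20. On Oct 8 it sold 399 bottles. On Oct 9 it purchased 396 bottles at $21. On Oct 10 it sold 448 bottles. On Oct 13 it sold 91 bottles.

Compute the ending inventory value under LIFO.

Ending inventory = $2,220

Oct 8, 399 sold [LIFO — newest first]: 325 @ $20 + 74 @ $19 = $7,906
Oct 10, 448 sold [LIFO — newest first]: 396 @ $21 + 52 @ $19 = $9,304
Oct 13, 91 sold [LIFO — newest first]: 91 @ $19 = $1,729
Total COGS = $7,906 + $9,304 + $1,729 = $18,939
Ending inventory: 54 @ $20 + 60 @ $19 = $2,220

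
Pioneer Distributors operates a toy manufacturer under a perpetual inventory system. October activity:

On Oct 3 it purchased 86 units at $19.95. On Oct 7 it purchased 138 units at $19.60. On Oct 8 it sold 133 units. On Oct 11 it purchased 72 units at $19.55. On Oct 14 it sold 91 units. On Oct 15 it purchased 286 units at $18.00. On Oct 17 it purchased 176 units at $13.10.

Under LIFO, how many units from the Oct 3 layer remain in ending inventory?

Oct 8, 133 sold [LIFO — newest first]: 133 @ $19.60 = $2,606.80
Oct 14, 91 sold [LIFO — newest first]: 72 @ $19.55 + 5 @ $19.60 + 14 @ $19.95 = $1,784.90
Total COGS = $2,606.80 + $1,784.90 = $4,391.70
Ending inventory: 72 @ $19.95 + 286 @ $18.00 + 176 @ $13.10 = $8,890.00
Check: goods available $13,281.70 = COGS $4,391.70 + ending $8,890.00

72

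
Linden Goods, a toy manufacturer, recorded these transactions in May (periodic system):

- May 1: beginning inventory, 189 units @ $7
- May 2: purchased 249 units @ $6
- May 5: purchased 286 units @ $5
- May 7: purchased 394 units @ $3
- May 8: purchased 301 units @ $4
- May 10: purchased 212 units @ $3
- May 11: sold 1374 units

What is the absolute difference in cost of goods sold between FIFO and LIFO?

FIFO COGS: 189 @ $7 + 249 @ $6 + 286 @ $5 + 394 @ $3 + 256 @ $4 = $6,453
LIFO COGS: 212 @ $3 + 301 @ $4 + 394 @ $3 + 286 @ $5 + 181 @ $6 = $5,538
Difference = |$6,453 − $5,538| = $915

$915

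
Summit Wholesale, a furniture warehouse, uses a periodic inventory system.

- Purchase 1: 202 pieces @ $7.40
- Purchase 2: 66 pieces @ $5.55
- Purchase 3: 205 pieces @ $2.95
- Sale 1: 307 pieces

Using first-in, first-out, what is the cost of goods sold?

Sale 1 (307) [FIFO — oldest first]: 202 @ $7.40 + 66 @ $5.55 + 39 @ $2.95 = $1,976.15
Ending inventory: 166 @ $2.95 = $489.70

COGS = $1,976.15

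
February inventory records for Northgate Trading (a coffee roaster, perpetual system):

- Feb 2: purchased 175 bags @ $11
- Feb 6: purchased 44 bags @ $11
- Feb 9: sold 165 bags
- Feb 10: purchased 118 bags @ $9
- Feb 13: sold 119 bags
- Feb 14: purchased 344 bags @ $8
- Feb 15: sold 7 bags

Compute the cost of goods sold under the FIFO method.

COGS = $3,057

Feb 9, 165 sold [FIFO — oldest first]: 165 @ $11 = $1,815
Feb 13, 119 sold [FIFO — oldest first]: 10 @ $11 + 44 @ $11 + 65 @ $9 = $1,179
Feb 15, 7 sold [FIFO — oldest first]: 7 @ $9 = $63
Total COGS = $1,815 + $1,179 + $63 = $3,057
Ending inventory: 46 @ $9 + 344 @ $8 = $3,166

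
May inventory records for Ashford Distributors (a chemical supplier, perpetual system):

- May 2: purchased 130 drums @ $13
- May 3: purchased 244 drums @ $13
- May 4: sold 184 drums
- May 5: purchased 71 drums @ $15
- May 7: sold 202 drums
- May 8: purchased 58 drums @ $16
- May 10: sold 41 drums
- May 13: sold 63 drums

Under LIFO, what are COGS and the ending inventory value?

May 4, 184 sold [LIFO — newest first]: 184 @ $13 = $2,392
May 7, 202 sold [LIFO — newest first]: 71 @ $15 + 60 @ $13 + 71 @ $13 = $2,768
May 10, 41 sold [LIFO — newest first]: 41 @ $16 = $656
May 13, 63 sold [LIFO — newest first]: 17 @ $16 + 46 @ $13 = $870
Total COGS = $2,392 + $2,768 + $656 + $870 = $6,686
Ending inventory: 13 @ $13 = $169

COGS = $6,686; ending inventory = $169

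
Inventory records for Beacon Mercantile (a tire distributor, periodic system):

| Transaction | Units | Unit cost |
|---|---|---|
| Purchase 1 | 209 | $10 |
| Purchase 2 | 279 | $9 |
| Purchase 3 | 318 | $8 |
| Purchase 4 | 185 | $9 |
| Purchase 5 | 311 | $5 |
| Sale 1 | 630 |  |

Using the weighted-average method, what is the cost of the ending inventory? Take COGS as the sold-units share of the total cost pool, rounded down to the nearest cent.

Sale 1, sell 630: 630/1302 × $10,365.00 → $5,015.32
Ending inventory (cost pool remaining) = $5,349.68
Check: goods available $10,365.00 = COGS $5,015.32 + ending $5,349.68

Ending inventory = $5,349.68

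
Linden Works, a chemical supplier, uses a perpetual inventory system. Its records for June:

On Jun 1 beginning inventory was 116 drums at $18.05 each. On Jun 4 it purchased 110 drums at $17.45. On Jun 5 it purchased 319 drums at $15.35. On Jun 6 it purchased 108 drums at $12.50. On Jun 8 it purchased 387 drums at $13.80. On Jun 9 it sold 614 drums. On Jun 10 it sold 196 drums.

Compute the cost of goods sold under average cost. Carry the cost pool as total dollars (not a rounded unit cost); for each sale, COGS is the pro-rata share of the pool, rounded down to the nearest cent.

COGS = $12,150.42

After Jun 1: 116 on hand, pool $2,093.80 (≈ $18.0500 each)
After Jun 4: 226 on hand, pool $4,013.30 (≈ $17.7580 each)
After Jun 5: 545 on hand, pool $8,909.95 (≈ $16.3485 each)
After Jun 6: 653 on hand, pool $10,259.95 (≈ $15.7120 each)
After Jun 8: 1040 on hand, pool $15,600.55 (≈ $15.0005 each)
Jun 9, sell 614: 614/1040 × $15,600.55 → $9,210.32
Jun 10, sell 196: 196/426 × $6,390.23 → $2,940.10
Total COGS = $9,210.32 + $2,940.10 = $12,150.42
Ending inventory (cost pool remaining) = $3,450.13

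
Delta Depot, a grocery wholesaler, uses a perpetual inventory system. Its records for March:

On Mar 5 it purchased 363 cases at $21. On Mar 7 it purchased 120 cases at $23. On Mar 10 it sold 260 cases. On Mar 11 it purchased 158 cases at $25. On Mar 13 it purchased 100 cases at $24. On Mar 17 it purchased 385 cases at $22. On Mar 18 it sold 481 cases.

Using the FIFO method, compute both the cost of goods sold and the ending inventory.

COGS = $16,733; ending inventory = $8,470

Mar 10, 260 sold [FIFO — oldest first]: 260 @ $21 = $5,460
Mar 18, 481 sold [FIFO — oldest first]: 103 @ $21 + 120 @ $23 + 158 @ $25 + 100 @ $24 = $11,273
Total COGS = $5,460 + $11,273 = $16,733
Ending inventory: 385 @ $22 = $8,470
Check: goods available $25,203 = COGS $16,733 + ending $8,470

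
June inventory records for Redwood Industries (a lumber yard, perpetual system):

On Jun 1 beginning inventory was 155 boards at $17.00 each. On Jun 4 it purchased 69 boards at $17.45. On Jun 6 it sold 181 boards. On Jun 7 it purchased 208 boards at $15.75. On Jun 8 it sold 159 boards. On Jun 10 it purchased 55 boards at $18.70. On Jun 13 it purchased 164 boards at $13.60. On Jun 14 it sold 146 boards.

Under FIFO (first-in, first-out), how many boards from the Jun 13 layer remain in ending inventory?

164

Jun 6, 181 sold [FIFO — oldest first]: 155 @ $17.00 + 26 @ $17.45 = $3,088.70
Jun 8, 159 sold [FIFO — oldest first]: 43 @ $17.45 + 116 @ $15.75 = $2,577.35
Jun 14, 146 sold [FIFO — oldest first]: 92 @ $15.75 + 54 @ $18.70 = $2,458.80
Total COGS = $3,088.70 + $2,577.35 + $2,458.80 = $8,124.85
Ending inventory: 1 @ $18.70 + 164 @ $13.60 = $2,249.10
Check: goods available $10,373.95 = COGS $8,124.85 + ending $2,249.10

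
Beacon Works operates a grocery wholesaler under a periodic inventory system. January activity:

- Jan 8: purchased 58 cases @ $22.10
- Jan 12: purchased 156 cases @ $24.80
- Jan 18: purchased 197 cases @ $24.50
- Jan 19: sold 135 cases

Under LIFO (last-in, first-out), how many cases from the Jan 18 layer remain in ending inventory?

Jan 19, 135 sold [LIFO — newest first]: 135 @ $24.50 = $3,307.50
Ending inventory: 58 @ $22.10 + 156 @ $24.80 + 62 @ $24.50 = $6,669.60

62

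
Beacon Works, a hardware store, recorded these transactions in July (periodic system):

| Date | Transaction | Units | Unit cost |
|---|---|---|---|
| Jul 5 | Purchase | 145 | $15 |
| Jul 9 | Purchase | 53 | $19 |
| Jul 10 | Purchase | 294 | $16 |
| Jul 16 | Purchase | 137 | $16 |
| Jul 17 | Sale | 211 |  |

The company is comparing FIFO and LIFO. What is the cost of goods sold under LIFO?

FIFO COGS: 145 @ $15 + 53 @ $19 + 13 @ $16 = $3,390
LIFO COGS: 137 @ $16 + 74 @ $16 = $3,376

COGS = $3,376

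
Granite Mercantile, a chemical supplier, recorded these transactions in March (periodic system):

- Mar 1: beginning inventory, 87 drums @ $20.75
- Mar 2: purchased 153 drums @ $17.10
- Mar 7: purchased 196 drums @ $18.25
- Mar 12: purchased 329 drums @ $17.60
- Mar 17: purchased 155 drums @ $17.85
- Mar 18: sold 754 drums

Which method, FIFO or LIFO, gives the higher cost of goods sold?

FIFO

FIFO COGS: 87 @ $20.75 + 153 @ $17.10 + 196 @ $18.25 + 318 @ $17.60 = $13,595.35
LIFO COGS: 155 @ $17.85 + 329 @ $17.60 + 196 @ $18.25 + 74 @ $17.10 = $13,399.55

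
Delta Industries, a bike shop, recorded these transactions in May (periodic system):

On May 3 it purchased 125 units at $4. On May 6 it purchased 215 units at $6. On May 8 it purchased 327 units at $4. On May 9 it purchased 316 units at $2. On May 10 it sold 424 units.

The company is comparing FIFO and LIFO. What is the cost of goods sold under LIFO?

FIFO COGS: 125 @ $4 + 215 @ $6 + 84 @ $4 = $2,126
LIFO COGS: 316 @ $2 + 108 @ $4 = $1,064

COGS = $1,064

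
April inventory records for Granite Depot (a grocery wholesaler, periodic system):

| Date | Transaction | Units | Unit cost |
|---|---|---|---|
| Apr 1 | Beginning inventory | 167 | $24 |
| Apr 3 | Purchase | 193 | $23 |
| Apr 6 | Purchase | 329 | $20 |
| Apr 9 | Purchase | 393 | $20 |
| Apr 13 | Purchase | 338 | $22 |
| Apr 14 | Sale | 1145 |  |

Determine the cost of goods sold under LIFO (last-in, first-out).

COGS = $23,831

Apr 14, 1145 sold [LIFO — newest first]: 338 @ $22 + 393 @ $20 + 329 @ $20 + 85 @ $23 = $23,831
Ending inventory: 167 @ $24 + 108 @ $23 = $6,492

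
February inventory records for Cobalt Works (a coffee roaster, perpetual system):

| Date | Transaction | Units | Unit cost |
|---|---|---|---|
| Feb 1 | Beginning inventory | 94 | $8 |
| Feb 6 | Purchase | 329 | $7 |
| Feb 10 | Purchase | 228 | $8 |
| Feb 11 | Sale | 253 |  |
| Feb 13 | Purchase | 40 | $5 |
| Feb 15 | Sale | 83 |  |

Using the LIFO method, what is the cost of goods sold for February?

COGS = $2,500

Feb 11, 253 sold [LIFO — newest first]: 228 @ $8 + 25 @ $7 = $1,999
Feb 15, 83 sold [LIFO — newest first]: 40 @ $5 + 43 @ $7 = $501
Total COGS = $1,999 + $501 = $2,500
Ending inventory: 94 @ $8 + 261 @ $7 = $2,579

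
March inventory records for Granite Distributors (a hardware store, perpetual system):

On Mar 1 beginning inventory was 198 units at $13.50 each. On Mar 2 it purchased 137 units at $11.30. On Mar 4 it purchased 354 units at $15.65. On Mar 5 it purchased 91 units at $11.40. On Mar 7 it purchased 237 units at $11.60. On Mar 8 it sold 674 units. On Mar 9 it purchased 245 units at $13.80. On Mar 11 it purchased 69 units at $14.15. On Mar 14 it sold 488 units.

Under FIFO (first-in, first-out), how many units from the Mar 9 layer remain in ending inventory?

100

Mar 8, 674 sold [FIFO — oldest first]: 198 @ $13.50 + 137 @ $11.30 + 339 @ $15.65 = $9,526.45
Mar 14, 488 sold [FIFO — oldest first]: 15 @ $15.65 + 91 @ $11.40 + 237 @ $11.60 + 145 @ $13.80 = $6,022.35
Total COGS = $9,526.45 + $6,022.35 = $15,548.80
Ending inventory: 100 @ $13.80 + 69 @ $14.15 = $2,356.35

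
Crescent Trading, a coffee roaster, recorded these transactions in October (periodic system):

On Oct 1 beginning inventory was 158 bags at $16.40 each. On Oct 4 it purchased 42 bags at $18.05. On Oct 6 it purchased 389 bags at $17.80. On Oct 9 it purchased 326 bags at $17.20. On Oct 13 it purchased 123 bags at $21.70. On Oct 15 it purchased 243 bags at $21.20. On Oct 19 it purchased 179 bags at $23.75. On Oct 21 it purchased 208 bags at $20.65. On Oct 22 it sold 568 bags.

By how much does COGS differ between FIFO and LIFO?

FIFO COGS: 158 @ $16.40 + 42 @ $18.05 + 368 @ $17.80 = $9,899.70
LIFO COGS: 208 @ $20.65 + 179 @ $23.75 + 181 @ $21.20 = $12,383.65
Difference = |$9,899.70 − $12,383.65| = $2,483.95

$2,483.95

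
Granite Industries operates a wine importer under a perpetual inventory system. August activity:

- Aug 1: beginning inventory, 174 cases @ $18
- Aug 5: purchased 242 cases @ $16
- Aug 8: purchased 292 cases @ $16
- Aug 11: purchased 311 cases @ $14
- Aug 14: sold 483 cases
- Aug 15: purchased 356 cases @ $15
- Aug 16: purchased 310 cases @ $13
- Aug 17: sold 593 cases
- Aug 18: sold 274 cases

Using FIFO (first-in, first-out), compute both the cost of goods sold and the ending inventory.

COGS = $20,995; ending inventory = $4,405

Aug 14, 483 sold [FIFO — oldest first]: 174 @ $18 + 242 @ $16 + 67 @ $16 = $8,076
Aug 17, 593 sold [FIFO — oldest first]: 225 @ $16 + 311 @ $14 + 57 @ $15 = $8,809
Aug 18, 274 sold [FIFO — oldest first]: 274 @ $15 = $4,110
Total COGS = $8,076 + $8,809 + $4,110 = $20,995
Ending inventory: 25 @ $15 + 310 @ $13 = $4,405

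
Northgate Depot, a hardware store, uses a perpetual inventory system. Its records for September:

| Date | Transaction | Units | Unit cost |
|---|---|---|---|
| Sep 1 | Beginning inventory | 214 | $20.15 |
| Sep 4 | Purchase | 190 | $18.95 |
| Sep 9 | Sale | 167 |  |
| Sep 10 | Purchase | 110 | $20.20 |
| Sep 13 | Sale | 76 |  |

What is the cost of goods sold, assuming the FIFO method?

Sep 9, 167 sold [FIFO — oldest first]: 167 @ $20.15 = $3,365.05
Sep 13, 76 sold [FIFO — oldest first]: 47 @ $20.15 + 29 @ $18.95 = $1,496.60
Total COGS = $3,365.05 + $1,496.60 = $4,861.65
Ending inventory: 161 @ $18.95 + 110 @ $20.20 = $5,272.95

COGS = $4,861.65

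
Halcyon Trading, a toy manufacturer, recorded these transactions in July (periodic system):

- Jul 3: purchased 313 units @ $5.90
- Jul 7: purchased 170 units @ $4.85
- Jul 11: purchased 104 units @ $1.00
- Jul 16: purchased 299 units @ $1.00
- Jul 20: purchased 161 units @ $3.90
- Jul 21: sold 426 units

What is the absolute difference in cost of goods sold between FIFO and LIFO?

FIFO COGS: 313 @ $5.90 + 113 @ $4.85 = $2,394.75
LIFO COGS: 161 @ $3.90 + 265 @ $1.00 = $892.90
Difference = |$2,394.75 − $892.90| = $1,501.85

$1,501.85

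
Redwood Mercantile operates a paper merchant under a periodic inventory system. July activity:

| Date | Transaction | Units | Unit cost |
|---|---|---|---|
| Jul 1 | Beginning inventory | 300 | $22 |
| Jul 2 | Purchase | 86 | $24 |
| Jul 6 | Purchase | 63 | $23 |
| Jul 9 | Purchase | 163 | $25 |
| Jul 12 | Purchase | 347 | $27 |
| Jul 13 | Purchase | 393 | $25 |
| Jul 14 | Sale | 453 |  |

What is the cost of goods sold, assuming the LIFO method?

Jul 14, 453 sold [LIFO — newest first]: 393 @ $25 + 60 @ $27 = $11,445
Ending inventory: 300 @ $22 + 86 @ $24 + 63 @ $23 + 163 @ $25 + 287 @ $27 = $21,937
Check: goods available $33,382 = COGS $11,445 + ending $21,937

COGS = $11,445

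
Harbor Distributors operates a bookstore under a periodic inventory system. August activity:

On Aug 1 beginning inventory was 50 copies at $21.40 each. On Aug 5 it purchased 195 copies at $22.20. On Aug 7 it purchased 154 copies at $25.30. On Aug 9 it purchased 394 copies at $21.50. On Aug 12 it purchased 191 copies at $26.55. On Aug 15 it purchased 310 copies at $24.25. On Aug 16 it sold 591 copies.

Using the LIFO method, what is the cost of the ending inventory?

Ending inventory = $15,831.20

Aug 16, 591 sold [LIFO — newest first]: 310 @ $24.25 + 191 @ $26.55 + 90 @ $21.50 = $14,523.55
Ending inventory: 50 @ $21.40 + 195 @ $22.20 + 154 @ $25.30 + 304 @ $21.50 = $15,831.20
Check: goods available $30,354.75 = COGS $14,523.55 + ending $15,831.20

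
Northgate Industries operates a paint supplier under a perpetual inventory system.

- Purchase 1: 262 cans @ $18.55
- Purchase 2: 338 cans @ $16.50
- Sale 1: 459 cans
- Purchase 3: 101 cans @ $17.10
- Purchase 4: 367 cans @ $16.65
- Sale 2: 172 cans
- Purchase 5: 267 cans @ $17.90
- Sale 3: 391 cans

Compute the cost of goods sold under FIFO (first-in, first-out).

Sale 1 (459) [FIFO — oldest first]: 262 @ $18.55 + 197 @ $16.50 = $8,110.60
Sale 2 (172) [FIFO — oldest first]: 141 @ $16.50 + 31 @ $17.10 = $2,856.60
Sale 3 (391) [FIFO — oldest first]: 70 @ $17.10 + 321 @ $16.65 = $6,541.65
Total COGS = $8,110.60 + $2,856.60 + $6,541.65 = $17,508.85
Ending inventory: 46 @ $16.65 + 267 @ $17.90 = $5,545.20
Check: goods available $23,054.05 = COGS $17,508.85 + ending $5,545.20

COGS = $17,508.85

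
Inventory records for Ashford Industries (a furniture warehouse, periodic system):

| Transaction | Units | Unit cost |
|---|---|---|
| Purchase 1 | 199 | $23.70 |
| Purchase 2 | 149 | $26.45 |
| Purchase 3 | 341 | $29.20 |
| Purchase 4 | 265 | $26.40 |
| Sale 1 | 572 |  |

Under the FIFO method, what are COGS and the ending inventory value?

Sale 1 (572) [FIFO — oldest first]: 199 @ $23.70 + 149 @ $26.45 + 224 @ $29.20 = $15,198.15
Ending inventory: 117 @ $29.20 + 265 @ $26.40 = $10,412.40
Check: goods available $25,610.55 = COGS $15,198.15 + ending $10,412.40

COGS = $15,198.15; ending inventory = $10,412.40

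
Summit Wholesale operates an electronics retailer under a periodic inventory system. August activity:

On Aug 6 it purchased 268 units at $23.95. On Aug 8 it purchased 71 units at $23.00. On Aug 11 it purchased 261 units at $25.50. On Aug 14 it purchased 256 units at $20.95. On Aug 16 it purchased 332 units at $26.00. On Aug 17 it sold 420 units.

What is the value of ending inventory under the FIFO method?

Ending inventory = $18,585.20

Aug 17, 420 sold [FIFO — oldest first]: 268 @ $23.95 + 71 @ $23.00 + 81 @ $25.50 = $10,117.10
Ending inventory: 180 @ $25.50 + 256 @ $20.95 + 332 @ $26.00 = $18,585.20
Check: goods available $28,702.30 = COGS $10,117.10 + ending $18,585.20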